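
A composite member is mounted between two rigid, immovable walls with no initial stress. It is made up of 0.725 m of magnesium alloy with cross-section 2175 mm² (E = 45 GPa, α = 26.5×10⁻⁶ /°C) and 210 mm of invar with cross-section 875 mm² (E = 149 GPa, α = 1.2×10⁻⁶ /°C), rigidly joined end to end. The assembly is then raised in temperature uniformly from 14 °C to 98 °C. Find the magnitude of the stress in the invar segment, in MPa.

σ ≈ 207 MPa (compressive)

Free thermal expansion of the whole bar: Σ αᵢΔT Lᵢ = 26.5×10⁻⁶×84×725 + 1.2×10⁻⁶×84×210 = 1.635 mm.
Since the ends are fixed, an axial force P builds up, equal in every segment, with P · Σ Lᵢ/(AᵢEᵢ) = δ_free.
The series flexibility is Σ Lᵢ/(AᵢEᵢ) = 725/(2175×45×10³) + 210/(875×149×10³) = 9.018×10⁻⁶ mm/N.
P = 1.635 / 9.018×10⁻⁶ = 181300 N = 181.3 kN, compressive.
σ_{invar} = P / A = 181300 / 875 = 207.2 MPa.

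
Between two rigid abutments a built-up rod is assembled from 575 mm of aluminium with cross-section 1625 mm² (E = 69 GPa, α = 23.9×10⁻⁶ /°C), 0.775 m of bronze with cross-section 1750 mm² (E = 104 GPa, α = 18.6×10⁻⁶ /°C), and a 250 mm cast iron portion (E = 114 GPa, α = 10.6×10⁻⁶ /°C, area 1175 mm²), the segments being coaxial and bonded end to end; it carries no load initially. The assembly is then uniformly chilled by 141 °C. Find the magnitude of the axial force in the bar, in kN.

P ≈ 386 kN (tensile)

If the supports were absent, the total length change would be Σ αᵢΔT Lᵢ = 23.9×10⁻⁶×141×575 + 18.6×10⁻⁶×141×775 + 10.6×10⁻⁶×141×250 = 4.344 mm.
The walls prevent any net length change, so an axial force P (same in every segment) develops. Compatibility: P · Σ Lᵢ/(AᵢEᵢ) = δ_free.
Σ Lᵢ/(AᵢEᵢ) = 575/(1625×69×10³) + 775/(1750×104×10³) + 250/(1175×114×10³) = 1.125×10⁻⁵ mm/N.
Hence P = δ_free / Σ(L/AE) = 4.344/1.125×10⁻⁵ = 386 kN (tensile).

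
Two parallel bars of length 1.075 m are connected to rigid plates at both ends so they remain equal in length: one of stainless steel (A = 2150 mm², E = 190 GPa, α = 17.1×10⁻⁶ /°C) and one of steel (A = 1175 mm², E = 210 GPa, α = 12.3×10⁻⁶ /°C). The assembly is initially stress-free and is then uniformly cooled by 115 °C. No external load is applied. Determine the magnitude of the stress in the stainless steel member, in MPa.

Both members must finish at the same length. With the larger α, the stainless steel tends to over-contract; the plates restrain it, putting the stainless steel in tension and the steel in compression. With no external load the two internal forces are equal and opposite, magnitude P.
Equating the net (thermal + elastic) strains gives |α₁ − α₂|·ΔT = P·[1/(A₁E₁) + 1/(A₂E₂)].
|α₁ − α₂|·ΔT = 4.8×10⁻⁶ × 115 = 0.000552.
1/(A₁E₁) + 1/(A₂E₂) = 1/(2150×190×10³) + 1/(1175×210×10³) = 6.501×10⁻⁹ N⁻¹.
So P = 0.000552 / 6.501×10⁻⁹ = 84.91 kN.
σ_{stainless steel} = P/A₁ = 84910/2150 = 39.5 MPa, tensile.

σ ≈ 39.5 MPa (tensile)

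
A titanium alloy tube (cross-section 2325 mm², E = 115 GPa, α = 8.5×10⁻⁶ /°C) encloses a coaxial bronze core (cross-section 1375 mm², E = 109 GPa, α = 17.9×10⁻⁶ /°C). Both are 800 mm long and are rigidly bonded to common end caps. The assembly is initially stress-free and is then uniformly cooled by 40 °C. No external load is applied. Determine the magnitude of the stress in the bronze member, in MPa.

σ ≈ 26.3 MPa (tensile)

The bronze has the larger α, so on cooling it would change length more than the titanium alloy if both were free. The rigid plates force a common final length, so the bronze is put into tension and the titanium alloy into compression, with equal and opposite forces P (no external load).
Compatibility of the two members (thermal + elastic change equal): (α₁ − α₂)ΔT = P·[1/(A₁E₁) + 1/(A₂E₂)].
|α₁ − α₂|·ΔT = 9.4×10⁻⁶ × 40 = 0.000376.
1/(A₁E₁) + 1/(A₂E₂) = 1/(2325×115×10³) + 1/(1375×109×10³) = 1.041×10⁻⁸ N⁻¹.
So P = 0.000376 / 1.041×10⁻⁸ = 36.11 kN.
σ_{bronze} = P/A₂ = 36110/1375 = 26.26 MPa, tensile.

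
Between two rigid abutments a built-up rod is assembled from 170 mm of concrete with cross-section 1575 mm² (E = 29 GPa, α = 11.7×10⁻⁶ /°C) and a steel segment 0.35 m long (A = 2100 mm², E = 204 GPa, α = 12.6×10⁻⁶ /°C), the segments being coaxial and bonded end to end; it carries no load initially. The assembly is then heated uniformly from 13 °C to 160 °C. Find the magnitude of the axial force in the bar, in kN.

If the supports were absent, the total length change would be Σ αᵢΔT Lᵢ = 11.7×10⁻⁶×147×170 + 12.6×10⁻⁶×147×350 = 0.9407 mm.
Since the ends are fixed, an axial force P builds up, equal in every segment, with P · Σ Lᵢ/(AᵢEᵢ) = δ_free.
The series flexibility is Σ Lᵢ/(AᵢEᵢ) = 170/(1575×29×10³) + 350/(2100×204×10³) = 4.539×10⁻⁶ mm/N.
So P = 0.9407 / 4.539×10⁻⁶ = 207.2 kN, compressive.

P ≈ 207 kN (compressive)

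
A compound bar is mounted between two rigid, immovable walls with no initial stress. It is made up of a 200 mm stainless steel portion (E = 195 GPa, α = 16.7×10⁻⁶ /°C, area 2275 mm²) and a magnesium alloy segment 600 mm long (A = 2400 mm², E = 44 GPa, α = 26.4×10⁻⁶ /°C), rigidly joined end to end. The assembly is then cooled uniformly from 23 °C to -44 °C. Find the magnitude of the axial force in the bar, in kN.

Free thermal contraction of the whole bar: Σ αᵢΔT Lᵢ = 16.7×10⁻⁶×67×200 + 26.4×10⁻⁶×67×600 = 1.285 mm.
Since the ends are fixed, an axial force P builds up, equal in every segment, with P · Σ Lᵢ/(AᵢEᵢ) = δ_free.
Σ Lᵢ/(AᵢEᵢ) = 200/(2275×195×10³) + 600/(2400×44×10³) = 6.133×10⁻⁶ mm/N.
P = 1.285 / 6.133×10⁻⁶ = 209500 N = 209.5 kN, tensile.

P ≈ 210 kN (tensile)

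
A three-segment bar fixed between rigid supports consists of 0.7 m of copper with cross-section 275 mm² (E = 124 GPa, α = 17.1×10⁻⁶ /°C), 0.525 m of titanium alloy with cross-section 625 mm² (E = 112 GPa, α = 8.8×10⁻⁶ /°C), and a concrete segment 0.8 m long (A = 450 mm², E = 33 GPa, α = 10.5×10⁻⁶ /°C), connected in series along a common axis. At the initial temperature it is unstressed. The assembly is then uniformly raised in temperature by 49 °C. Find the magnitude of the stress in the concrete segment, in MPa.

If the supports were absent, the total length change would be Σ αᵢΔT Lᵢ = 17.1×10⁻⁶×49×700 + 8.8×10⁻⁶×49×525 + 10.5×10⁻⁶×49×800 = 1.225 mm.
Since the ends are fixed, an axial force P builds up, equal in every segment, with P · Σ Lᵢ/(AᵢEᵢ) = δ_free.
Σ Lᵢ/(AᵢEᵢ) = 700/(275×124×10³) + 525/(625×112×10³) + 800/(450×33×10³) = 8.19×10⁻⁵ mm/N.
Hence P = δ_free / Σ(L/AE) = 1.225/8.19×10⁻⁵ = 14.95 kN (compressive).
σ_{concrete} = P / A = 14950 / 450 = 33.23 MPa.

σ ≈ 33.2 MPa (compressive)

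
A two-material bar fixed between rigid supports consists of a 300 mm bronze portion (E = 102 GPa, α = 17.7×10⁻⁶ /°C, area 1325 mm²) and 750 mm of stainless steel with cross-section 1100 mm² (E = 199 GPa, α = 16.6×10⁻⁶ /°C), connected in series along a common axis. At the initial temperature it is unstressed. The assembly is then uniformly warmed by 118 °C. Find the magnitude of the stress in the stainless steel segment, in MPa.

σ ≈ 337 MPa (compressive)

With the walls removed the bar would change length by δ_free = Σ αᵢΔT Lᵢ = 17.7×10⁻⁶×118×300 + 16.6×10⁻⁶×118×750 = 2.096 mm.
Since the ends are fixed, an axial force P builds up, equal in every segment, with P · Σ Lᵢ/(AᵢEᵢ) = δ_free.
The series flexibility is Σ Lᵢ/(AᵢEᵢ) = 300/(1325×102×10³) + 750/(1100×199×10³) = 5.646×10⁻⁶ mm/N.
So P = 2.096 / 5.646×10⁻⁶ = 371.2 kN, compressive.
σ_{stainless steel} = P / A = 371200 / 1100 = 337.4 MPa.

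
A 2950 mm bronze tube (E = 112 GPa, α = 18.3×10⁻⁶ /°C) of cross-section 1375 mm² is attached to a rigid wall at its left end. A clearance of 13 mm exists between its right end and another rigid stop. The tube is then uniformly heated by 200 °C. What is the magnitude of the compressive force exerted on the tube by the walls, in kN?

If the wall were absent the tube would grow by αΔT L = 18.3×10⁻⁶ × 200 × 2950 = 10.8 mm.
This is smaller than the 13 mm clearance, so the tube expands freely without reaching the stop — the stress is zero.

P ≈ 0 kN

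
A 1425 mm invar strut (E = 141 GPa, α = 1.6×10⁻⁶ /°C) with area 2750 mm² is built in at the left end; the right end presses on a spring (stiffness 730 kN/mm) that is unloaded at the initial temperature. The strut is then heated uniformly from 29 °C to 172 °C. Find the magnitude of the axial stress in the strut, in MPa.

Free thermal expansion: δ_free = αΔT L = 1.6×10⁻⁶ × 143 × 1425 = 0.326 mm.
With a force P in the spring, the elastic change of the strut is PL/(AE) and that of the spring is P/k; compatibility requires their sum to equal δ_free.
P [ L/(AE) + 1/k ] = δ_free → P [ 1425/(2750×141×10³) + 1/(730×10³) ] = 0.326.
P = 0.326 / 5.045×10⁻⁶ = 64630 N.
σ = P/A = 64630/2750 = 23.5 MPa.

σ ≈ 23.5 MPa (compressive)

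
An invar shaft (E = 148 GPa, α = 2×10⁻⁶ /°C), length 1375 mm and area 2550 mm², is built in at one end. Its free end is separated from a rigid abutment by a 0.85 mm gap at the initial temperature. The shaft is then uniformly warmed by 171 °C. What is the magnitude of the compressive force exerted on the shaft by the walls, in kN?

If the wall were absent the shaft would grow by αΔT L = 2×10⁻⁶ × 171 × 1375 = 0.4702 mm.
Since δ_free = 0.47 mm is less than the 0.85 mm gap, the shaft never touches the wall. No axial force develops.

P ≈ 0 kN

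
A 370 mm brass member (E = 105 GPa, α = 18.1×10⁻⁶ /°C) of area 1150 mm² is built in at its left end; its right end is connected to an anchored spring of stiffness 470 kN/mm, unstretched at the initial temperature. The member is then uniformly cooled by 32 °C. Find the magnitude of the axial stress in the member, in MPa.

σ ≈ 35.9 MPa (tensile)

Free thermal contraction: δ_free = αΔT L = 18.1×10⁻⁶ × 32 × 370 = 0.2143 mm.
Let P be the tensile force in the spring. The member extends elastically by PL/(AE) and the spring stretches by P/k; together these equal δ_free.
So P = δ_free / [L/(AE) + 1/k] = 0.2143 / [ 370/(1150×105×10³) + 1/(470×10³) ].
P = 0.2143 / 5.192×10⁻⁶ = 41280 N.
σ = P/A = 41280/1150 = 35.89 MPa.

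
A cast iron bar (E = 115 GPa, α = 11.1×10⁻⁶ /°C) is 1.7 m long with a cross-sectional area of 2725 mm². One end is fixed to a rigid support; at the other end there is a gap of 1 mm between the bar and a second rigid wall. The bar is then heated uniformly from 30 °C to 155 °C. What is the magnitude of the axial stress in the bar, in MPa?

Free thermal elongation = αΔT L = 11.1×10⁻⁶ × 125 × 1700 = 2.359 mm.
After closing the 1 mm clearance, 2.359 − 1 = 1.359 mm of expansion remains to be suppressed by the wall.
So σ = E(δ_free − g)/L = 115×10³ × 1.359/1700 = 91.92 MPa.

σ ≈ 91.9 MPa (compressive)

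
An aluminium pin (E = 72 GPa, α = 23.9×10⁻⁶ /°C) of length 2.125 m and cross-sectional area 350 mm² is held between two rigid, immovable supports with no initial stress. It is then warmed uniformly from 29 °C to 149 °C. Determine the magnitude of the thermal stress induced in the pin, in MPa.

With length fixed, the mechanical strain must cancel the thermal strain αΔT = 23.9×10⁻⁶ × 120 = 2868×10⁻⁶.
Hence σ = E·αΔT = 72×10³ × 2868×10⁻⁶ = 206.5 MPa, compressive.

σ ≈ 206 MPa (compressive)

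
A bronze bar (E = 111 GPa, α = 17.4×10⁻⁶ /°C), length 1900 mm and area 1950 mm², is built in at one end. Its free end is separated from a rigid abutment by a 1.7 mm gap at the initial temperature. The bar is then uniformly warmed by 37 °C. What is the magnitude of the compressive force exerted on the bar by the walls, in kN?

P ≈ 0 kN

If the wall were absent the bar would grow by αΔT L = 17.4×10⁻⁶ × 37 × 1900 = 1.223 mm.
Since δ_free = 1.22 mm is less than the 1.7 mm gap, the bar never touches the wall. No axial force develops.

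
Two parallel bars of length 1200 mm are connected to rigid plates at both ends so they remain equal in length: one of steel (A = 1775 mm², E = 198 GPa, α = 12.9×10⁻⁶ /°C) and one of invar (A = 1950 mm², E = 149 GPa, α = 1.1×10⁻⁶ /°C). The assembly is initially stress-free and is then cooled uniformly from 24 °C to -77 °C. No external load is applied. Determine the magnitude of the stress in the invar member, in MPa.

σ ≈ 97.2 MPa (compressive)

Both members must finish at the same length. With the larger α, the steel tends to over-contract; the plates restrain it, putting the steel in tension and the invar in compression. With no external load the two internal forces are equal and opposite, magnitude P.
Setting the final lengths equal and cancelling L: (α₁ − α₂)ΔT = P/(A₁E₁) + P/(A₂E₂).
|α₁ − α₂|·ΔT = 11.8×10⁻⁶ × 101 = 0.001192.
1/(A₁E₁) + 1/(A₂E₂) = 1/(1775×198×10³) + 1/(1950×149×10³) = 6.287×10⁻⁹ N⁻¹.
P = 0.001192 / 6.287×10⁻⁹ = 189600 N = 189.6 kN.
σ_{invar} = P/A₂ = 189600/1950 = 97.21 MPa, compressive.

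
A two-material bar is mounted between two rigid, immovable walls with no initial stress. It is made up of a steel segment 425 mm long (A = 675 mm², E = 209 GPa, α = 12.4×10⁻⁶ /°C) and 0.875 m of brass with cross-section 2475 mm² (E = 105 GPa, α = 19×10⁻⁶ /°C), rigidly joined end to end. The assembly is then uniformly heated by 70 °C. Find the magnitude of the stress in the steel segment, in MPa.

With the walls removed the bar would change length by δ_free = Σ αᵢΔT Lᵢ = 12.4×10⁻⁶×70×425 + 19×10⁻⁶×70×875 = 1.533 mm.
The rigid supports impose zero overall length change; the single axial force P common to all segments must satisfy P Σ Lᵢ/(AᵢEᵢ) = δ_free.
The series flexibility is Σ Lᵢ/(AᵢEᵢ) = 425/(675×209×10³) + 875/(2475×105×10³) = 6.38×10⁻⁶ mm/N.
Hence P = δ_free / Σ(L/AE) = 1.533/6.38×10⁻⁶ = 240.2 kN (compressive).
σ_{steel} = P / A = 240200 / 675 = 355.9 MPa.

σ ≈ 356 MPa (compressive)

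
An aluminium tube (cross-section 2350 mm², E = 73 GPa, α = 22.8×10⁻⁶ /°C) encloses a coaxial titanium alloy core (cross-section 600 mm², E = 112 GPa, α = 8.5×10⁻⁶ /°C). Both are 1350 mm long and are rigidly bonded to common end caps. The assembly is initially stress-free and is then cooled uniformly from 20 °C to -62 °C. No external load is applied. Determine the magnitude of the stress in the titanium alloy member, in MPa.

The aluminium has the larger α, so on cooling it would change length more than the titanium alloy if both were free. The rigid plates force a common final length, so the aluminium is put into tension and the titanium alloy into compression, with equal and opposite forces P (no external load).
Compatibility of the two members (thermal + elastic change equal): (α₁ − α₂)ΔT = P·[1/(A₁E₁) + 1/(A₂E₂)].
|α₁ − α₂|·ΔT = 14.3×10⁻⁶ × 82 = 0.001173.
1/(A₁E₁) + 1/(A₂E₂) = 1/(2350×73×10³) + 1/(600×112×10³) = 2.071×10⁻⁸ N⁻¹.
P = 0.001173 / 2.071×10⁻⁸ = 56620 N = 56.62 kN.
σ_{titanium alloy} = P/A₂ = 56620/600 = 94.37 MPa, compressive.

σ ≈ 94.4 MPa (compressive)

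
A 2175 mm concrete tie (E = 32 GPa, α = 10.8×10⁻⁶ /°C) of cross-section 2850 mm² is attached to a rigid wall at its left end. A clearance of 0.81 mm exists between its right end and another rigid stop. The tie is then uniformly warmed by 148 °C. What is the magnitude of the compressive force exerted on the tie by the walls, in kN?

P ≈ 112 kN

If the wall were absent the tie would grow by αΔT L = 10.8×10⁻⁶ × 148 × 2175 = 3.477 mm.
The gap closes (δ_free > 0.81 mm) and the wall then resists a further 3.477 − 0.81 = 2.667 mm of expansion.
That suppressed elongation corresponds to σ = E·Δ/L = 32×10³ × 2.667/2175 = 39.23 MPa.
P = σA = 39.23 × 2850 = 111.8 kN.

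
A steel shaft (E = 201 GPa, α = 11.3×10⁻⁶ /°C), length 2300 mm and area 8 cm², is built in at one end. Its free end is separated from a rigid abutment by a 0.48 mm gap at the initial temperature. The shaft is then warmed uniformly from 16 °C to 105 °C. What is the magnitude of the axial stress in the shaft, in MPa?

If the wall were absent the shaft would grow by αΔT L = 11.3×10⁻⁶ × 89 × 2300 = 2.313 mm.
After closing the 0.48 mm clearance, 2.313 − 0.48 = 1.833 mm of expansion remains to be suppressed by the wall.
That suppressed elongation corresponds to σ = E·Δ/L = 201×10³ × 1.833/2300 = 160.2 MPa.

σ ≈ 160 MPa (compressive)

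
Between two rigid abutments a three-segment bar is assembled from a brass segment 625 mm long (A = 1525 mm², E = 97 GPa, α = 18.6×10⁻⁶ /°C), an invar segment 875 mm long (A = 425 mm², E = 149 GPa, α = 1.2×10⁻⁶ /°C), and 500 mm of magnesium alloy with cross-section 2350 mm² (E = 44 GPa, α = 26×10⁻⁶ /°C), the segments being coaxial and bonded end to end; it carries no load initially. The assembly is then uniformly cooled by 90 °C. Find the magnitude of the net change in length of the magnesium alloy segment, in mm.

Free thermal contraction of the whole bar: Σ αᵢΔT Lᵢ = 18.6×10⁻⁶×90×625 + 1.2×10⁻⁶×90×875 + 26×10⁻⁶×90×500 = 2.311 mm.
The rigid supports impose zero overall length change; the single axial force P common to all segments must satisfy P Σ Lᵢ/(AᵢEᵢ) = δ_free.
Σ Lᵢ/(AᵢEᵢ) = 625/(1525×97×10³) + 875/(425×149×10³) + 500/(2350×44×10³) = 2.288×10⁻⁵ mm/N.
So P = 2.311 / 2.288×10⁻⁵ = 101 kN, tensile.
For the magnesium alloy segment, free thermal change = 26×10⁻⁶×90×500 = 1.17 mm and elastic change from P = 101000×500/(2350×44×10³) = 0.4884 mm; these oppose, so the net change is 0.682 mm (segment shortens).

|ΔL| ≈ 0.682 mm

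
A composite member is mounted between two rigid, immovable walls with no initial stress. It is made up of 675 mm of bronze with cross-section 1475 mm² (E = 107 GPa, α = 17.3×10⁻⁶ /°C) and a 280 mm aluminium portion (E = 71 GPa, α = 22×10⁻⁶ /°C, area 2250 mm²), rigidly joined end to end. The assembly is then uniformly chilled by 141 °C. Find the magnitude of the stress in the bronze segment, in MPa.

If the supports were absent, the total length change would be Σ αᵢΔT Lᵢ = 17.3×10⁻⁶×141×675 + 22×10⁻⁶×141×280 = 2.515 mm.
The walls prevent any net length change, so an axial force P (same in every segment) develops. Compatibility: P · Σ Lᵢ/(AᵢEᵢ) = δ_free.
The series flexibility is Σ Lᵢ/(AᵢEᵢ) = 675/(1475×107×10³) + 280/(2250×71×10³) = 6.03×10⁻⁶ mm/N.
Hence P = δ_free / Σ(L/AE) = 2.515/6.03×10⁻⁶ = 417.1 kN (tensile).
σ_{bronze} = P / A = 417100 / 1475 = 282.8 MPa.

σ ≈ 283 MPa (tensile)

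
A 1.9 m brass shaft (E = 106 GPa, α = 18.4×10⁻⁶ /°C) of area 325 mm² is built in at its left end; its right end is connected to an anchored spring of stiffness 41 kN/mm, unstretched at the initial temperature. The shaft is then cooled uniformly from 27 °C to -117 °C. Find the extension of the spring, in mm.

δ ≈ 1.54 mm

Free thermal contraction: δ_free = αΔT L = 18.4×10⁻⁶ × 144 × 1900 = 5.034 mm.
With a force P in the spring, the elastic change of the shaft is PL/(AE) and that of the spring is P/k; compatibility requires their sum to equal δ_free.
P [ L/(AE) + 1/k ] = δ_free → P [ 1900/(325×106×10³) + 1/(41×10³) ] = 5.034.
P = 5.034 / 7.954×10⁻⁵ = 63290 N.
Spring extension = P/k = 63290/(41×10³) = 1.544 mm.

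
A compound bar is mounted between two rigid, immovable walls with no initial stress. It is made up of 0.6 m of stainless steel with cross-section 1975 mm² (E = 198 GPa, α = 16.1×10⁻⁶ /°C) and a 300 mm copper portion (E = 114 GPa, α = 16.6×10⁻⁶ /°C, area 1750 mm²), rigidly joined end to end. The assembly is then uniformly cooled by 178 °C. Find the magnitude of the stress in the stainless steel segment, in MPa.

Free thermal contraction of the whole bar: Σ αᵢΔT Lᵢ = 16.1×10⁻⁶×178×600 + 16.6×10⁻⁶×178×300 = 2.606 mm.
The walls prevent any net length change, so an axial force P (same in every segment) develops. Compatibility: P · Σ Lᵢ/(AᵢEᵢ) = δ_free.
The series flexibility is Σ Lᵢ/(AᵢEᵢ) = 600/(1975×198×10³) + 300/(1750×114×10³) = 3.038×10⁻⁶ mm/N.
So P = 2.606 / 3.038×10⁻⁶ = 857.7 kN, tensile.
σ_{stainless steel} = P / A = 857700 / 1975 = 434.3 MPa.

σ ≈ 434 MPa (tensile)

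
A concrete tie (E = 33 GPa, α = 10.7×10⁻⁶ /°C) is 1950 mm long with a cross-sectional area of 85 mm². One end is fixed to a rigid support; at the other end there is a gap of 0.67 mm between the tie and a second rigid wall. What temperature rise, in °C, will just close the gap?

Contact occurs when the free expansion equals the gap: αΔT L = 0.67 mm.
So ΔT = g/(αL) = 0.67/(10.7×10⁻⁶ × 1950) = 32.11 °C.

ΔT ≈ 32.1 °C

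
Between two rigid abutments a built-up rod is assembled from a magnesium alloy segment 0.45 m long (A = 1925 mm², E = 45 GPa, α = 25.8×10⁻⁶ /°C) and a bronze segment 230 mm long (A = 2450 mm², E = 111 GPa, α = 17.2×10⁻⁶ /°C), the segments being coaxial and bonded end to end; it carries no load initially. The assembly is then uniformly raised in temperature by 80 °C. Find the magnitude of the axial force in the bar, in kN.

P ≈ 206 kN (compressive)

Free thermal expansion of the whole bar: Σ αᵢΔT Lᵢ = 25.8×10⁻⁶×80×450 + 17.2×10⁻⁶×80×230 = 1.245 mm.
The walls prevent any net length change, so an axial force P (same in every segment) develops. Compatibility: P · Σ Lᵢ/(AᵢEᵢ) = δ_free.
The series flexibility is Σ Lᵢ/(AᵢEᵢ) = 450/(1925×45×10³) + 230/(2450×111×10³) = 6.041×10⁻⁶ mm/N.
So P = 1.245 / 6.041×10⁻⁶ = 206.2 kN, compressive.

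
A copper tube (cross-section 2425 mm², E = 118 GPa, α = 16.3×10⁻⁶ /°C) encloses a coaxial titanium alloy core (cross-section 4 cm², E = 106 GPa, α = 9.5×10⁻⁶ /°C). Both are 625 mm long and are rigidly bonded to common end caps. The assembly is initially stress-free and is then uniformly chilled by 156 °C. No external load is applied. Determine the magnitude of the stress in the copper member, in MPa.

Both members must finish at the same length. With the larger α, the copper tends to over-contract; the plates restrain it, putting the copper in tension and the titanium alloy in compression. With no external load the two internal forces are equal and opposite, magnitude P.
Setting the final lengths equal and cancelling L: (α₁ − α₂)ΔT = P/(A₁E₁) + P/(A₂E₂).
|α₁ − α₂|·ΔT = 6.8×10⁻⁶ × 156 = 0.001061.
1/(A₁E₁) + 1/(A₂E₂) = 1/(2425×118×10³) + 1/(400×106×10³) = 2.708×10⁻⁸ N⁻¹.
P = 0.001061 / 2.708×10⁻⁸ = 39170 N = 39.17 kN.
σ_{copper} = P/A₁ = 39170/2425 = 16.15 MPa, tensile.

σ ≈ 16.2 MPa (tensile)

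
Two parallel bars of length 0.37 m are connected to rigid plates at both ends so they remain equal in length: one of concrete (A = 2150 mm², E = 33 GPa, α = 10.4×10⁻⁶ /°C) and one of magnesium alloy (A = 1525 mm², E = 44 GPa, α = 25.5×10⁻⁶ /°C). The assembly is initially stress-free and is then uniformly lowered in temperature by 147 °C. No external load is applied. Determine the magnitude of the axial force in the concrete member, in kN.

Equilibrium of a rigid end plate with no external load gives equal and opposite internal forces ±P in the two members. Since α_{magnesium alloy} > α_{concrete}, cooling drives the magnesium alloy into tension and the concrete into compression.
Equating the net (thermal + elastic) strains gives |α₁ − α₂|·ΔT = P·[1/(A₁E₁) + 1/(A₂E₂)].
|α₁ − α₂|·ΔT = 15.1×10⁻⁶ × 147 = 0.00222.
1/(A₁E₁) + 1/(A₂E₂) = 1/(2150×33×10³) + 1/(1525×44×10³) = 2.9×10⁻⁸ N⁻¹.
So P = 0.00222 / 2.9×10⁻⁸ = 76.55 kN.

P ≈ 76.5 kN (compressive in the concrete)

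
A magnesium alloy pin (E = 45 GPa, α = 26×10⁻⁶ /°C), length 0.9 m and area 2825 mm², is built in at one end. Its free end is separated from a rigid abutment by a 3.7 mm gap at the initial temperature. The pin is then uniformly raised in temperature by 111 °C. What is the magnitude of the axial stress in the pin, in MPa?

Unrestrained expansion: δ_free = αΔT L = 26×10⁻⁶ × 111 × 900 = 2.597 mm.
Since δ_free = 2.6 mm is less than the 3.7 mm gap, the pin never touches the wall. No axial force develops.

σ ≈ 0 MPa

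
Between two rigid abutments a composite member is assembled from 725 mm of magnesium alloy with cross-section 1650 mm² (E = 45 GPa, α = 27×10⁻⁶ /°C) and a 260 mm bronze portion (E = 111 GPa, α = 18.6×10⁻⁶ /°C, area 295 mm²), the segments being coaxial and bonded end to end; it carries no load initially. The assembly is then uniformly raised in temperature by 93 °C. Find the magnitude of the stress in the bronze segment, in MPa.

With the walls removed the bar would change length by δ_free = Σ αᵢΔT Lᵢ = 27×10⁻⁶×93×725 + 18.6×10⁻⁶×93×260 = 2.27 mm.
Since the ends are fixed, an axial force P builds up, equal in every segment, with P · Σ Lᵢ/(AᵢEᵢ) = δ_free.
Σ Lᵢ/(AᵢEᵢ) = 725/(1650×45×10³) + 260/(295×111×10³) = 1.77×10⁻⁵ mm/N.
P = 2.27 / 1.77×10⁻⁵ = 128200 N = 128.2 kN, compressive.
σ_{bronze} = P / A = 128200 / 295 = 434.7 MPa.

σ ≈ 435 MPa (compressive)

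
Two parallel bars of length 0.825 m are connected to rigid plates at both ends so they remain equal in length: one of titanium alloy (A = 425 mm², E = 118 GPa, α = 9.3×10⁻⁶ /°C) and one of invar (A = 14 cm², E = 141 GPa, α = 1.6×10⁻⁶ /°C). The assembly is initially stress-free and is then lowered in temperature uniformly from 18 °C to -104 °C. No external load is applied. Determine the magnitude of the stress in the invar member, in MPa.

The titanium alloy has the larger α, so on cooling it would change length more than the invar if both were free. The rigid plates force a common final length, so the titanium alloy is put into tension and the invar into compression, with equal and opposite forces P (no external load).
Compatibility of the two members (thermal + elastic change equal): (α₁ − α₂)ΔT = P·[1/(A₁E₁) + 1/(A₂E₂)].
|α₁ − α₂|·ΔT = 7.7×10⁻⁶ × 122 = 0.0009394.
1/(A₁E₁) + 1/(A₂E₂) = 1/(425×118×10³) + 1/(1400×141×10³) = 2.501×10⁻⁸ N⁻¹.
So P = 0.0009394 / 2.501×10⁻⁸ = 37.57 kN.
σ_{invar} = P/A₂ = 37570/1400 = 26.83 MPa, compressive.

σ ≈ 26.8 MPa (compressive)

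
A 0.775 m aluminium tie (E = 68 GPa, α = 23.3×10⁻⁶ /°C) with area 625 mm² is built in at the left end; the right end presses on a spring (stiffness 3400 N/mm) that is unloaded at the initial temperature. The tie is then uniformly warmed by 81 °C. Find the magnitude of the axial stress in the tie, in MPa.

Free thermal expansion: δ_free = αΔT L = 23.3×10⁻⁶ × 81 × 775 = 1.463 mm.
Let P be the compressive force at the spring. The tie shortens elastically by PL/(AE) and the spring compresses by P/k; together these equal δ_free.
P [ L/(AE) + 1/k ] = δ_free → P [ 775/(625×68×10³) + 1/(3400) ] = 1.463.
P = 1.463 / 0.0003124 = 4683 N.
σ = P/A = 4683/625 = 7.492 MPa.

σ ≈ 7.49 MPa (compressive)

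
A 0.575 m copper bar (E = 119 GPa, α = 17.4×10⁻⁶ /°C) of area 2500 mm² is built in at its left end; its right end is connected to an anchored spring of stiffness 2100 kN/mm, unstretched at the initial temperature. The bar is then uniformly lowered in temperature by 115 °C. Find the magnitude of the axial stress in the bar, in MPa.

σ ≈ 191 MPa (tensile)

Free thermal contraction: δ_free = αΔT L = 17.4×10⁻⁶ × 115 × 575 = 1.151 mm.
Let P be the tensile force in the spring. The bar extends elastically by PL/(AE) and the spring stretches by P/k; together these equal δ_free.
So P = δ_free / [L/(AE) + 1/k] = 1.151 / [ 575/(2500×119×10³) + 1/(2100×10³) ].
P = 1.151 / 2.409×10⁻⁶ = 477600 N.
σ = P/A = 477600/2500 = 191 MPa.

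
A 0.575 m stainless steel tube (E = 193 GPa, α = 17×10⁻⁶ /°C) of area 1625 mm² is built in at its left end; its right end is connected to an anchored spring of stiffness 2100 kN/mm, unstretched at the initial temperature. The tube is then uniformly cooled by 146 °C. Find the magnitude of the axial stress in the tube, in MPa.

σ ≈ 380 MPa (tensile)

Free thermal contraction: δ_free = αΔT L = 17×10⁻⁶ × 146 × 575 = 1.427 mm.
With a force P in the spring, the elastic change of the tube is PL/(AE) and that of the spring is P/k; compatibility requires their sum to equal δ_free.
So P = δ_free / [L/(AE) + 1/k] = 1.427 / [ 575/(1625×193×10³) + 1/(2100×10³) ].
P = 1.427 / 2.31×10⁻⁶ = 617900 N.
σ = P/A = 617900/1625 = 380.3 MPa.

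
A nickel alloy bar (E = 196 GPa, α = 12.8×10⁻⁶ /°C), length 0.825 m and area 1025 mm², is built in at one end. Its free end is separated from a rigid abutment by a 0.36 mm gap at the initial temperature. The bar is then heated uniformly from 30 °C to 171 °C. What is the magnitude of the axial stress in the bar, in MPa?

σ ≈ 268 MPa (compressive)

Free thermal elongation = αΔT L = 12.8×10⁻⁶ × 141 × 825 = 1.489 mm.
After closing the 0.36 mm clearance, 1.489 − 0.36 = 1.129 mm of expansion remains to be suppressed by the wall.
So σ = E(δ_free − g)/L = 196×10³ × 1.129/825 = 268.2 MPa.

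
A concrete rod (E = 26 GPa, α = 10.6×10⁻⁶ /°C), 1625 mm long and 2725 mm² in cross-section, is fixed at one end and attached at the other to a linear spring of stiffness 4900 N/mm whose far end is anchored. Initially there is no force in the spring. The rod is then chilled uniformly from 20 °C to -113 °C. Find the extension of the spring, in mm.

δ ≈ 2.06 mm

The unrestrained thermal change is αΔT L = 10.6×10⁻⁶ × 133 × 1625 = 2.291 mm.
Let P be the tensile force in the spring. The rod extends elastically by PL/(AE) and the spring stretches by P/k; together these equal δ_free.
So P = δ_free / [L/(AE) + 1/k] = 2.291 / [ 1625/(2725×26×10³) + 1/(4900) ].
P = 2.291 / 0.000227 = 10090 N.
Spring extension = P/k = 10090/(4900) = 2.059 mm.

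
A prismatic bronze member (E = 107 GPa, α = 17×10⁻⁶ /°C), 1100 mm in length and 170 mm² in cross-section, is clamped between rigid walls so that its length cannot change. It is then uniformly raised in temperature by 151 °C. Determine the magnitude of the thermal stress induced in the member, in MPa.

Because both ends are immovable the net strain is zero, and the suppressed thermal strain is αΔT = 17×10⁻⁶ × 151 = 2567×10⁻⁶.
Hence σ = E·αΔT = 107×10³ × 2567×10⁻⁶ = 274.7 MPa, compressive.

σ ≈ 275 MPa (compressive)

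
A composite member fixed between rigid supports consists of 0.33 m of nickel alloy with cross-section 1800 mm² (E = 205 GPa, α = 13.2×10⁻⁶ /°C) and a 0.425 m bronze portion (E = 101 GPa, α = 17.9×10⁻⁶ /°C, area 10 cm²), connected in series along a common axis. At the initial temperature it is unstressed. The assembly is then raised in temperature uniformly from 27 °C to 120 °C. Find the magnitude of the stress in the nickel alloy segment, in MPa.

σ ≈ 121 MPa (compressive)

Free thermal expansion of the whole bar: Σ αᵢΔT Lᵢ = 13.2×10⁻⁶×93×330 + 17.9×10⁻⁶×93×425 = 1.113 mm.
The walls prevent any net length change, so an axial force P (same in every segment) develops. Compatibility: P · Σ Lᵢ/(AᵢEᵢ) = δ_free.
The series flexibility is Σ Lᵢ/(AᵢEᵢ) = 330/(1800×205×10³) + 425/(1000×101×10³) = 5.102×10⁻⁶ mm/N.
Hence P = δ_free / Σ(L/AE) = 1.113/5.102×10⁻⁶ = 218.1 kN (compressive).
σ_{nickel alloy} = P / A = 218100 / 1800 = 121.1 MPa.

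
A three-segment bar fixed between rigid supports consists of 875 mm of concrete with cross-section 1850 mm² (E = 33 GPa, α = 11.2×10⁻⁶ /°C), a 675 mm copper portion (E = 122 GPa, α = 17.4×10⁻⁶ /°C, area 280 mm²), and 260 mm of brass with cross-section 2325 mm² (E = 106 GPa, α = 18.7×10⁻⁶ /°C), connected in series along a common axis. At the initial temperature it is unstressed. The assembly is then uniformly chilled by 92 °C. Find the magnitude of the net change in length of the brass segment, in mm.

If the supports were absent, the total length change would be Σ αᵢΔT Lᵢ = 11.2×10⁻⁶×92×875 + 17.4×10⁻⁶×92×675 + 18.7×10⁻⁶×92×260 = 2.429 mm.
Since the ends are fixed, an axial force P builds up, equal in every segment, with P · Σ Lᵢ/(AᵢEᵢ) = δ_free.
Σ Lᵢ/(AᵢEᵢ) = 875/(1850×33×10³) + 675/(280×122×10³) + 260/(2325×106×10³) = 3.515×10⁻⁵ mm/N.
Hence P = δ_free / Σ(L/AE) = 2.429/3.515×10⁻⁵ = 69.12 kN (tensile).
For the brass segment, free thermal change = 18.7×10⁻⁶×92×260 = 0.4473 mm and elastic change from P = 69120×260/(2325×106×10³) = 0.07292 mm; these oppose, so the net change is 0.374 mm (segment shortens).

|ΔL| ≈ 0.374 mm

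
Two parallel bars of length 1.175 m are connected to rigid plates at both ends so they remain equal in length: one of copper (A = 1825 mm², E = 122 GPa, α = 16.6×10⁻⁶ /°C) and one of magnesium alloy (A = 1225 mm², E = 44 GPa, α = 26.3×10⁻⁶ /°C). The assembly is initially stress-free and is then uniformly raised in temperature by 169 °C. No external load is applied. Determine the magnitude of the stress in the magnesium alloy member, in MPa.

Both members must finish at the same length. With the larger α, the magnesium alloy tends to over-expand; the plates restrain it, putting the magnesium alloy in compression and the copper in tension. With no external load the two internal forces are equal and opposite, magnitude P.
Compatibility of the two members (thermal + elastic change equal): (α₁ − α₂)ΔT = P·[1/(A₁E₁) + 1/(A₂E₂)].
|α₁ − α₂|·ΔT = 9.7×10⁻⁶ × 169 = 0.001639.
1/(A₁E₁) + 1/(A₂E₂) = 1/(1825×122×10³) + 1/(1225×44×10³) = 2.304×10⁻⁸ N⁻¹.
So P = 0.001639 / 2.304×10⁻⁸ = 71.14 kN.
σ_{magnesium alloy} = P/A₂ = 71140/1225 = 58.07 MPa, compressive.

σ ≈ 58.1 MPa (compressive)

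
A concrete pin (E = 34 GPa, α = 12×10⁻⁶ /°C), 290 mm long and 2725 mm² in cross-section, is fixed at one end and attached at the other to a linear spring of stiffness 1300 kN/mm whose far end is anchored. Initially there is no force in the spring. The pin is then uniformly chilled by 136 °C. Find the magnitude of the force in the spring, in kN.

The unrestrained thermal change is αΔT L = 12×10⁻⁶ × 136 × 290 = 0.4733 mm.
With a force P in the spring, the elastic change of the pin is PL/(AE) and that of the spring is P/k; compatibility requires their sum to equal δ_free.
So P = δ_free / [L/(AE) + 1/k] = 0.4733 / [ 290/(2725×34×10³) + 1/(1300×10³) ].
P = 0.4733 / 3.899×10⁻⁶ = 121400 N.

P ≈ 121 kN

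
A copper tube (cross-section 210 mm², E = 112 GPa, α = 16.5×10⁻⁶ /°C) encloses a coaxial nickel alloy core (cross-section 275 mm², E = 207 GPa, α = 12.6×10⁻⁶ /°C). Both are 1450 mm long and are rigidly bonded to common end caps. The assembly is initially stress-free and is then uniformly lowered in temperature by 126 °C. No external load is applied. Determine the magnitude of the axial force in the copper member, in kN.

P ≈ 8.18 kN (tensile in the copper)

Equilibrium of a rigid end plate with no external load gives equal and opposite internal forces ±P in the two members. Since α_{copper} > α_{nickel alloy}, cooling drives the copper into tension and the nickel alloy into compression.
Setting the final lengths equal and cancelling L: (α₁ − α₂)ΔT = P/(A₁E₁) + P/(A₂E₂).
|α₁ − α₂|·ΔT = 3.9×10⁻⁶ × 126 = 0.0004914.
1/(A₁E₁) + 1/(A₂E₂) = 1/(210×112×10³) + 1/(275×207×10³) = 6.008×10⁻⁸ N⁻¹.
P = 0.0004914 / 6.008×10⁻⁸ = 8179 N = 8.179 kN.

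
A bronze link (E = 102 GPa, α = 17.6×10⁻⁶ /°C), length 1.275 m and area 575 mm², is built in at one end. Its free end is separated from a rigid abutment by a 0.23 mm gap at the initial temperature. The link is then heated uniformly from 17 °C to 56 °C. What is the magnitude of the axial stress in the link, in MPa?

σ ≈ 51.6 MPa (compressive)

Free thermal elongation = αΔT L = 17.6×10⁻⁶ × 39 × 1275 = 0.8752 mm.
This exceeds the 0.23 mm gap, so the wall pushes back. The portion of expansion that must be recovered elastically is δ_free − gap = 0.8752 − 0.23 = 0.6452 mm.
That suppressed elongation corresponds to σ = E·Δ/L = 102×10³ × 0.6452/1275 = 51.61 MPa.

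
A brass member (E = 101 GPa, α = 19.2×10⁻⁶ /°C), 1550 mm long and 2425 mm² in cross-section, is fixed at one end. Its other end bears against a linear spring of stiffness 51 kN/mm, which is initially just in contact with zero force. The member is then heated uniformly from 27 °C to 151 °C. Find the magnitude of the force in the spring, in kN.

P ≈ 142 kN

The unrestrained thermal change is αΔT L = 19.2×10⁻⁶ × 124 × 1550 = 3.69 mm.
Let P be the compressive force at the spring. The member shortens elastically by PL/(AE) and the spring compresses by P/k; together these equal δ_free.
So P = δ_free / [L/(AE) + 1/k] = 3.69 / [ 1550/(2425×101×10³) + 1/(51×10³) ].
P = 3.69 / 2.594×10⁻⁵ = 142300 N.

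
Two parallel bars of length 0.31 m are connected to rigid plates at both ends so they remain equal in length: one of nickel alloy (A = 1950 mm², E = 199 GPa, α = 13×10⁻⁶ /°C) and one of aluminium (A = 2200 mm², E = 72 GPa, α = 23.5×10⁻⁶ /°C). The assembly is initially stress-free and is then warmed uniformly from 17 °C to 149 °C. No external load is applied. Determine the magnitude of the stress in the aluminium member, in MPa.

Both members must finish at the same length. With the larger α, the aluminium tends to over-expand; the plates restrain it, putting the aluminium in compression and the nickel alloy in tension. With no external load the two internal forces are equal and opposite, magnitude P.
Equating the net (thermal + elastic) strains gives |α₁ − α₂|·ΔT = P·[1/(A₁E₁) + 1/(A₂E₂)].
|α₁ − α₂|·ΔT = 10.5×10⁻⁶ × 132 = 0.001386.
1/(A₁E₁) + 1/(A₂E₂) = 1/(1950×199×10³) + 1/(2200×72×10³) = 8.89×10⁻⁹ N⁻¹.
P = 0.001386 / 8.89×10⁻⁹ = 155900 N = 155.9 kN.
σ_{aluminium} = P/A₂ = 155900/2200 = 70.87 MPa, compressive.

σ ≈ 70.9 MPa (compressive)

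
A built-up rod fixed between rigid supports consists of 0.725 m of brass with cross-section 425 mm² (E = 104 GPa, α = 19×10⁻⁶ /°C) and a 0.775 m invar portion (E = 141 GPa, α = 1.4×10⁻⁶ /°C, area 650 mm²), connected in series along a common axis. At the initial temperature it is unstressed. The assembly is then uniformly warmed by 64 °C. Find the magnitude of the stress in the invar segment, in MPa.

If the supports were absent, the total length change would be Σ αᵢΔT Lᵢ = 19×10⁻⁶×64×725 + 1.4×10⁻⁶×64×775 = 0.951 mm.
The walls prevent any net length change, so an axial force P (same in every segment) develops. Compatibility: P · Σ Lᵢ/(AᵢEᵢ) = δ_free.
Σ Lᵢ/(AᵢEᵢ) = 725/(425×104×10³) + 775/(650×141×10³) = 2.486×10⁻⁵ mm/N.
P = 0.951 / 2.486×10⁻⁵ = 38260 N = 38.26 kN, compressive.
σ_{invar} = P / A = 38260 / 650 = 58.86 MPa.

σ ≈ 58.9 MPa (compressive)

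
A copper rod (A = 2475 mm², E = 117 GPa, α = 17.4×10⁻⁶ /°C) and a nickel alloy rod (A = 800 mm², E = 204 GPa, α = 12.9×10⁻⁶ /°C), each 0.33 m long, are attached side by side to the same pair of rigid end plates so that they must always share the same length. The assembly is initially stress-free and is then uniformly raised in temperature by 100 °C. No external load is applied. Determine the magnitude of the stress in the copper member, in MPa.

Both members must finish at the same length. With the larger α, the copper tends to over-expand; the plates restrain it, putting the copper in compression and the nickel alloy in tension. With no external load the two internal forces are equal and opposite, magnitude P.
Compatibility of the two members (thermal + elastic change equal): (α₁ − α₂)ΔT = P·[1/(A₁E₁) + 1/(A₂E₂)].
|α₁ − α₂|·ΔT = 4.5×10⁻⁶ × 100 = 0.00045.
1/(A₁E₁) + 1/(A₂E₂) = 1/(2475×117×10³) + 1/(800×204×10³) = 9.581×10⁻⁹ N⁻¹.
So P = 0.00045 / 9.581×10⁻⁹ = 46.97 kN.
σ_{copper} = P/A₁ = 46970/2475 = 18.98 MPa, compressive.

σ ≈ 19 MPa (compressive)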